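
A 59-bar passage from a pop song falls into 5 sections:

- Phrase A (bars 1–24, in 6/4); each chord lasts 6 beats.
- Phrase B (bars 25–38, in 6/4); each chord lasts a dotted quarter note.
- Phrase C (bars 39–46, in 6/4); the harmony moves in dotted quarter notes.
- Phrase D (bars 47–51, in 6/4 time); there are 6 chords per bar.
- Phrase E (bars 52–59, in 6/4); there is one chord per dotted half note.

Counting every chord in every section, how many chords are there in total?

158 chords

A: 24 bars × 6 beats = 144 beats; 6 beats/chord → 24 chords.
B: 14 bars × 6 beats = 84 beats; 1.5 beats/chord → 56 chords.
C: 8 bars × 6 beats = 48 beats; 1.5 beats/chord → 32 chords.
D: 5 bars × 6 beats = 30 beats; 1 beat/chord → 30 chords.
E: 8 bars × 6 beats = 48 beats; 3 beats/chord → 16 chords.
Total: 24 + 56 + 32 + 30 + 16 = 158.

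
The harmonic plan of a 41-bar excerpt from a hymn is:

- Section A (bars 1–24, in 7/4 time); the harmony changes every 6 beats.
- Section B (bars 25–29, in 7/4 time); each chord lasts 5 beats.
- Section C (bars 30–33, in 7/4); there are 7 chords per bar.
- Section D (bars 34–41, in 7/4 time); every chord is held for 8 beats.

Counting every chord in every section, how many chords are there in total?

A has 168 beats and chords last 6 each, so 28 chords.
B has 35 beats and chords last 5 each, so 7 chords.
C has 28 beats and chords last 1 each, so 28 chords.
D has 56 beats and chords last 8 each, so 7 chords.
Total: 28 + 7 + 28 + 7 = 70.

70 chords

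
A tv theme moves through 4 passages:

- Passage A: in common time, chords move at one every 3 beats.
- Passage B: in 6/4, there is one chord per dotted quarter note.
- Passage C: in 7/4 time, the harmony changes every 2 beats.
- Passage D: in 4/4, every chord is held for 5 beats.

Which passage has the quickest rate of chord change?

A: 4 beats/bar ÷ 3 beats/chord = 4/3 chords/bar.
B: 6 beats/bar ÷ 1.5 beats/chord = 4 chords/bar.
C: 7 beats/bar ÷ 2 beats/chord = 3.5 chords/bar.
D: 4 beats/bar ÷ 5 beats/chord = 0.8 chords/bar.
Fastest is B at 4 chords/bar.

Passage B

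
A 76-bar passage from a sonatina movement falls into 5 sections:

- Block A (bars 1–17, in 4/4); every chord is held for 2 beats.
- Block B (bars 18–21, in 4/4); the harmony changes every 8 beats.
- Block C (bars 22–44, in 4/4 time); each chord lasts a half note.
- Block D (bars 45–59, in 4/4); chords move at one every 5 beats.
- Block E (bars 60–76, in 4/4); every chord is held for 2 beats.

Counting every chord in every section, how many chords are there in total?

A has 68 beats and chords last 2 each, so 34 chords.
B has 16 beats and chords last 8 each, so 2 chords.
C has 92 beats and chords last 2 each, so 46 chords.
D has 60 beats and chords last 5 each, so 12 chords.
E has 68 beats and chords last 2 each, so 34 chords.
Total: 34 + 2 + 46 + 12 + 34 = 128.

128 chords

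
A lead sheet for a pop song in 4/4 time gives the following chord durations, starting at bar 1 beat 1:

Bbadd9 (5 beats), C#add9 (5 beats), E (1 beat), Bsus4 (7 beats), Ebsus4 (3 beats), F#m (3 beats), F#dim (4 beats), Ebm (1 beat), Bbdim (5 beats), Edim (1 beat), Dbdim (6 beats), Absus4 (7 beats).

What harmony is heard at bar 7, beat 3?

F#dim

Beat 3 of bar 7 is beat (7−1)×4 + 3 = 27 overall.
Running totals: Bbadd9 ends at 5, C#add9 ends at 10, E ends at 11, Bsus4 ends at 18, Ebsus4 ends at 21, F#m ends at 24, F#dim ends at 28.
Beat 27 falls within F#dim.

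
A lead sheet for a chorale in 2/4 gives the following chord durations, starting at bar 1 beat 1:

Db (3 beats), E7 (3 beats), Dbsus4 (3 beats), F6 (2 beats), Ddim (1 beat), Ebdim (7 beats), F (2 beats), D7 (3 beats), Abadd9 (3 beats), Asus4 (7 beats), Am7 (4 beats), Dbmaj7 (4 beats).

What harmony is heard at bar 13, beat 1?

Abadd9

Beat 1 of bar 13 is beat (13−1)×2 + 1 = 25 overall.
Running totals: Db ends at 3, E7 ends at 6, Dbsus4 ends at 9, F6 ends at 11, Ddim ends at 12, Ebdim ends at 19, F ends at 21, D7 ends at 24, Abadd9 ends at 27.
Beat 25 falls within Abadd9.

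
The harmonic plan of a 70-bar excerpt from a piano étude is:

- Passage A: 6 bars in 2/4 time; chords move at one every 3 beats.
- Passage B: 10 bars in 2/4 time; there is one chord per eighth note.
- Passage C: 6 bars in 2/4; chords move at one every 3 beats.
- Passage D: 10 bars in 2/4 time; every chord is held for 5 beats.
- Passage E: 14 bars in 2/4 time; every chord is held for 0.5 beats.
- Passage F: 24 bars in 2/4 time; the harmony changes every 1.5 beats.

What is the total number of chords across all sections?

A: 6 bars × 2 beats = 12 beats; 3 beats/chord → 4 chords.
B: 10 bars × 2 beats = 20 beats; 0.5 beats/chord → 40 chords.
C: 6 bars × 2 beats = 12 beats; 3 beats/chord → 4 chords.
D: 10 bars × 2 beats = 20 beats; 5 beats/chord → 4 chords.
E: 14 bars × 2 beats = 28 beats; 0.5 beats/chord → 56 chords.
F: 24 bars × 2 beats = 48 beats; 1.5 beats/chord → 32 chords.
Total: 4 + 40 + 4 + 4 + 56 + 32 = 140.

140 chords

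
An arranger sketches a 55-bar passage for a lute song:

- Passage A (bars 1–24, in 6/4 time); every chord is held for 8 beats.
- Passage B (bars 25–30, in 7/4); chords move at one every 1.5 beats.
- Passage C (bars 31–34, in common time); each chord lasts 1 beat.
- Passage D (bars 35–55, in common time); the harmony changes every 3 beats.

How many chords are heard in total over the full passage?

A has 144 beats and chords last 8 each, so 18 chords.
B has 42 beats and chords last 1.5 each, so 28 chords.
C has 16 beats and chords last 1 each, so 16 chords.
D has 84 beats and chords last 3 each, so 28 chords.
Total: 18 + 28 + 16 + 28 = 90.

90 chords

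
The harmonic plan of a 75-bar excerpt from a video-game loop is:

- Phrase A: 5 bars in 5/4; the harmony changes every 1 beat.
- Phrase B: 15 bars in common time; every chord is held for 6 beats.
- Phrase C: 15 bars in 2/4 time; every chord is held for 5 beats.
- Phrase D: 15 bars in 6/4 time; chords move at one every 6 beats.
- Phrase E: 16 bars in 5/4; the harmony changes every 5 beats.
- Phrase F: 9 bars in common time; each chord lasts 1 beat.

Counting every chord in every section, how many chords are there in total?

A: 5 bars × 5 beats = 25 beats; 1 beat/chord → 25 chords.
B: 15 bars × 4 beats = 60 beats; 6 beats/chord → 10 chords.
C: 15 bars × 2 beats = 30 beats; 5 beats/chord → 6 chords.
D: 15 bars × 6 beats = 90 beats; 6 beats/chord → 15 chords.
E: 16 bars × 5 beats = 80 beats; 5 beats/chord → 16 chords.
F: 9 bars × 4 beats = 36 beats; 1 beat/chord → 36 chords.
Total: 25 + 10 + 6 + 15 + 16 + 36 = 108.

108 chords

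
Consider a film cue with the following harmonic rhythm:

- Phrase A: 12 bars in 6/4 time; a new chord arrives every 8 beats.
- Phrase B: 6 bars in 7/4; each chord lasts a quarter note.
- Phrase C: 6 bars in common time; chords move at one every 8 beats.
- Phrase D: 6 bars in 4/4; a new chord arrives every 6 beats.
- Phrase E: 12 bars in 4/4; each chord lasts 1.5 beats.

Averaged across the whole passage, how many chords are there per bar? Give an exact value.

A: 12 × 6 = 72 beats ÷ 8 = 9 chords.
B: 6 × 7 = 42 beats ÷ 1 = 42 chords.
C: 6 × 4 = 24 beats ÷ 8 = 3 chords.
D: 6 × 4 = 24 beats ÷ 6 = 4 chords.
E: 12 × 4 = 48 beats ÷ 1.5 = 32 chords.
Overall: 90 chords over 42 bars → 90/42 = 15/7 chords per bar.

15/7 chords per bar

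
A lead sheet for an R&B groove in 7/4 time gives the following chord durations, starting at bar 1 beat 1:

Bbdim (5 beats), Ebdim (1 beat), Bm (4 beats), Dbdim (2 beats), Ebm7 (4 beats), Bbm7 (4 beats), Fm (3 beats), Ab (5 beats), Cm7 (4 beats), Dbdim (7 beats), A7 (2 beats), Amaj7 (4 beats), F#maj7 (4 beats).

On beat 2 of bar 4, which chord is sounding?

Fm

Beat 2 of bar 4 is beat (4−1)×7 + 2 = 23 overall.
Running totals: Bbdim ends at 5, Ebdim ends at 6, Bm ends at 10, Dbdim ends at 12, Ebm7 ends at 16, Bbm7 ends at 20, Fm ends at 23.
Beat 23 falls within Fm.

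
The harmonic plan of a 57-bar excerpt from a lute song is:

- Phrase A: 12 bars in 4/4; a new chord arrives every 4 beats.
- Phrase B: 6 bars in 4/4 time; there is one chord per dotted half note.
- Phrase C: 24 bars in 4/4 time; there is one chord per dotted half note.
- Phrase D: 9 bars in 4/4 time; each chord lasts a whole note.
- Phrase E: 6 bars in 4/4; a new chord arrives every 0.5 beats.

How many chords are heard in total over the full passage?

A: 12 bars × 4 beats = 48 beats; 4 beats/chord → 12 chords.
B: 6 bars × 4 beats = 24 beats; 3 beats/chord → 8 chords.
C: 24 bars × 4 beats = 96 beats; 3 beats/chord → 32 chords.
D: 9 bars × 4 beats = 36 beats; 4 beats/chord → 9 chords.
E: 6 bars × 4 beats = 24 beats; 0.5 beats/chord → 48 chords.
Total: 12 + 8 + 32 + 9 + 48 = 109.

109 chords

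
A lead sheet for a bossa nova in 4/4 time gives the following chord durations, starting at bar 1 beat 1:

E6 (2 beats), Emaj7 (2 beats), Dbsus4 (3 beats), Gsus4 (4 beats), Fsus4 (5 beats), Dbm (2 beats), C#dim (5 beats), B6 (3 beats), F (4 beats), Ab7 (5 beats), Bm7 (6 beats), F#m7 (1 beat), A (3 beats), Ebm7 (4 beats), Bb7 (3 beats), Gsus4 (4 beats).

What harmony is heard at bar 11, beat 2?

F#m7

Beat 2 of bar 11 is beat (11−1)×4 + 2 = 42 overall.
Running totals: E6 ends at 2, Emaj7 ends at 4, Dbsus4 ends at 7, Gsus4 ends at 11, Fsus4 ends at 16, Dbm ends at 18, C#dim ends at 23, B6 ends at 26, F ends at 30, Ab7 ends at 35, Bm7 ends at 41, F#m7 ends at 42.
Beat 42 falls within F#m7.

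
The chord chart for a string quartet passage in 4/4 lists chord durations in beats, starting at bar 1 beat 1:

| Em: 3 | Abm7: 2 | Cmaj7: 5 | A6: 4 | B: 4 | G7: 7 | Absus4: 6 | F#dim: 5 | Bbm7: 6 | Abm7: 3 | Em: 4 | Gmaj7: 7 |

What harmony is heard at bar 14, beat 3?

Gmaj7

Beat 3 of bar 14 is beat (14−1)×4 + 3 = 55 overall.
Running totals: Em ends at 3, Abm7 ends at 5, Cmaj7 ends at 10, A6 ends at 14, B ends at 18, G7 ends at 25, Absus4 ends at 31, F#dim ends at 36, Bbm7 ends at 42, Abm7 ends at 45, Em ends at 49, Gmaj7 ends at 56.
Beat 55 falls within Gmaj7.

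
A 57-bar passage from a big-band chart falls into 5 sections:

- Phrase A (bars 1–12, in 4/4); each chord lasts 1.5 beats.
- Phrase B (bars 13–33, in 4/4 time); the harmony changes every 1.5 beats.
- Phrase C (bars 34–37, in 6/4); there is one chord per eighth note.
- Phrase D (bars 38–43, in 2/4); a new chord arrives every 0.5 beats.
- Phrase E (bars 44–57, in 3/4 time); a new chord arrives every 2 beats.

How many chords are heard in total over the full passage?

181 chords

A: 12 bars × 4 beats = 48 beats; 1.5 beats/chord → 32 chords.
B: 21 bars × 4 beats = 84 beats; 1.5 beats/chord → 56 chords.
C: 4 bars × 6 beats = 24 beats; 0.5 beats/chord → 48 chords.
D: 6 bars × 2 beats = 12 beats; 0.5 beats/chord → 24 chords.
E: 14 bars × 3 beats = 42 beats; 2 beats/chord → 21 chords.
Total: 32 + 56 + 48 + 24 + 21 = 181.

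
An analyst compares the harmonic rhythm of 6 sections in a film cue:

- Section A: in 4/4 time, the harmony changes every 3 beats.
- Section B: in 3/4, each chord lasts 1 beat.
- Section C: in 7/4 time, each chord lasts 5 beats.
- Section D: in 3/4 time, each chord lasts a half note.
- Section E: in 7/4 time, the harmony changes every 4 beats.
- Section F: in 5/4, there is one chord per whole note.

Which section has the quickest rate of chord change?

A: 4 beats/bar ÷ 3 beats/chord = 4/3 chords/bar.
B: 3 beats/bar ÷ 1 beat/chord = 3 chords/bar.
C: 7 beats/bar ÷ 5 beats/chord = 1.4 chords/bar.
D: 3 beats/bar ÷ 2 beats/chord = 1.5 chords/bar.
E: 7 beats/bar ÷ 4 beats/chord = 1.75 chords/bar.
F: 5 beats/bar ÷ 4 beats/chord = 1.25 chords/bar.
Fastest is B at 3 chords/bar.

Section B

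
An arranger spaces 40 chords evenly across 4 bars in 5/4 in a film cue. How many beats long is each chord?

4 bars × 5 beats/bar = 20 beats total.
20 beats ÷ 40 chords = 0.5 beats per chord.
(That is an eighth note.)

0.5 beats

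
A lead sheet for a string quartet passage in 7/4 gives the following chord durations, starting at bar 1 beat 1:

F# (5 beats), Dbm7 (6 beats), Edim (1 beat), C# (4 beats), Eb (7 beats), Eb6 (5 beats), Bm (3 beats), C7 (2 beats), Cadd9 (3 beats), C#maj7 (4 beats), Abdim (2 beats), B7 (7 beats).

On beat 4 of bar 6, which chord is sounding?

Beat 4 of bar 6 is beat (6−1)×7 + 4 = 39 overall.
Running totals: F# ends at 5, Dbm7 ends at 11, Edim ends at 12, C# ends at 16, Eb ends at 23, Eb6 ends at 28, Bm ends at 31, C7 ends at 33, Cadd9 ends at 36, C#maj7 ends at 40.
Beat 39 falls within C#maj7.

C#maj7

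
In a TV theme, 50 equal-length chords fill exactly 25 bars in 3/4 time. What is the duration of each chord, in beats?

25 bars × 3 beats/bar = 75 beats total.
75 beats ÷ 50 chords = 1.5 beats per chord.
(That is a dotted quarter note.)

1.5 beats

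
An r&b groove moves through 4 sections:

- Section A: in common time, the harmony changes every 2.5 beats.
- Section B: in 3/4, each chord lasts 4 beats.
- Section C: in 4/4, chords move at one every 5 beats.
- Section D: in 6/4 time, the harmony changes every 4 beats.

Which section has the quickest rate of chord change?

Section A

A: each chord is 2.5 beats in 4/4, so 1.6 per bar.
B: each chord is 4 beats in 3/4, so 0.75 per bar.
C: each chord is 5 beats in 4/4, so 0.8 per bar.
D: each chord is 4 beats in 6/4, so 1.5 per bar.
Fastest is A at 1.6 chords/bar.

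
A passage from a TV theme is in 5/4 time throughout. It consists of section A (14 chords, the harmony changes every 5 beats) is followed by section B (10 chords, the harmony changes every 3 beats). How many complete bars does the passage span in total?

A: 14 × 5 = 70 beats = 14 bars.
B: 10 × 3 = 30 beats = 6 bars.
Total: 14 + 6 = 20 bars.

20 bars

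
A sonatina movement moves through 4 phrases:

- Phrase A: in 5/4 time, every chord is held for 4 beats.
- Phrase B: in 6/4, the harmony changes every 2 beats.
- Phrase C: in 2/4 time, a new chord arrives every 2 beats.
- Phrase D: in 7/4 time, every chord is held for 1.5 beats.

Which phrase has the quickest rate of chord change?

A: 5/4 = 1.25 chords/bar.
B: 6/2 = 3 chords/bar.
C: 2/2 = 1 chord/bar.
D: 7/1.5 = 14/3 chords/bar.
Fastest is D at 14/3 chords/bar.

Phrase D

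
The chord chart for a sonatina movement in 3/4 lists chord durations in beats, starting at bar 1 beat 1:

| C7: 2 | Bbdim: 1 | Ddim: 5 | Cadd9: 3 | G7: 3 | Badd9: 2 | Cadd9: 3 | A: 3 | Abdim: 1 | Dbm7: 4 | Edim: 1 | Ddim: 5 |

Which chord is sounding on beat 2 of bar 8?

Abdim

Beat 2 of bar 8 is beat (8−1)×3 + 2 = 23 overall.
Running totals: C7 ends at 2, Bbdim ends at 3, Ddim ends at 8, Cadd9 ends at 11, G7 ends at 14, Badd9 ends at 16, Cadd9 ends at 19, A ends at 22, Abdim ends at 23.
Beat 23 falls within Abdim.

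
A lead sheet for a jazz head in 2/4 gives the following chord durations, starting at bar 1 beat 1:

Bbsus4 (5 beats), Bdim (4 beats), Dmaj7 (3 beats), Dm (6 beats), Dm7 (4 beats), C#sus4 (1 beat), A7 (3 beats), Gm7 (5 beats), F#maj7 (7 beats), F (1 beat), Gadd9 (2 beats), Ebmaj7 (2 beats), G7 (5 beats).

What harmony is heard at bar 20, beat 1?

F

Beat 1 of bar 20 is beat (20−1)×2 + 1 = 39 overall.
Running totals: Bbsus4 ends at 5, Bdim ends at 9, Dmaj7 ends at 12, Dm ends at 18, Dm7 ends at 22, C#sus4 ends at 23, A7 ends at 26, Gm7 ends at 31, F#maj7 ends at 38, F ends at 39.
Beat 39 falls within F.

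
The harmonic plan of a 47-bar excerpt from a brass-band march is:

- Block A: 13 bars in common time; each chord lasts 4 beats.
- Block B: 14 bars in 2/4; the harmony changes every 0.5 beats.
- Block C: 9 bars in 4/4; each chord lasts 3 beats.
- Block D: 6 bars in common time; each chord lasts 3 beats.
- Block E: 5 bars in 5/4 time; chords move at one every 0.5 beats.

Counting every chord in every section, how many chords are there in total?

139 chords

A: 13·4 = 52 beats, 52/4 = 13 chords.
B: 14·2 = 28 beats, 28/0.5 = 56 chords.
C: 9·4 = 36 beats, 36/3 = 12 chords.
D: 6·4 = 24 beats, 24/3 = 8 chords.
E: 5·5 = 25 beats, 25/0.5 = 50 chords.
Total: 13 + 56 + 12 + 8 + 50 = 139.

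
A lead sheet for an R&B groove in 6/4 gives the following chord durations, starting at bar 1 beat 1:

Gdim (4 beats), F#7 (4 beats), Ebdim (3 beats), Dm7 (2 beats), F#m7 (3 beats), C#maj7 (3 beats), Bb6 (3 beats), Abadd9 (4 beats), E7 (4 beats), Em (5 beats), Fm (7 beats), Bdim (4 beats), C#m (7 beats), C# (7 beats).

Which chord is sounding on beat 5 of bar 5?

E7

Beat 5 of bar 5 is beat (5−1)×6 + 5 = 29 overall.
Running totals: Gdim ends at 4, F#7 ends at 8, Ebdim ends at 11, Dm7 ends at 13, F#m7 ends at 16, C#maj7 ends at 19, Bb6 ends at 22, Abadd9 ends at 26, E7 ends at 30.
Beat 29 falls within E7.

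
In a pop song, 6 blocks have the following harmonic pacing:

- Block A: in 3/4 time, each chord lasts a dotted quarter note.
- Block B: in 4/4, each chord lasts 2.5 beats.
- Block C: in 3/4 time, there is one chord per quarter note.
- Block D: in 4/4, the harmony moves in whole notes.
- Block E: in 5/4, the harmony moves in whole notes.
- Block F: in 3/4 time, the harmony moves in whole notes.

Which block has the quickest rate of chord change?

Block C

A: each chord is 1.5 beats in 3/4, so 2 per bar.
B: each chord is 2.5 beats in 4/4, so 1.6 per bar.
C: each chord is 1 beat in 3/4, so 3 per bar.
D: each chord is 4 beats in 4/4, so 1 per bar.
E: each chord is 4 beats in 5/4, so 1.25 per bar.
F: each chord is 4 beats in 3/4, so 0.75 per bar.
Fastest is C at 3 chords/bar.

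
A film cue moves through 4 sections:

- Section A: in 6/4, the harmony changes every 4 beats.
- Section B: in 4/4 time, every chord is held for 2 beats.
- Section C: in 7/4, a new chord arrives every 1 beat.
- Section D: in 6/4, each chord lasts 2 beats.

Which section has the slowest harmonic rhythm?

A: 6 beats/bar ÷ 4 beats/chord = 1.5 chords/bar.
B: 4 beats/bar ÷ 2 beats/chord = 2 chords/bar.
C: 7 beats/bar ÷ 1 beat/chord = 7 chords/bar.
D: 6 beats/bar ÷ 2 beats/chord = 3 chords/bar.
Slowest is A at 1.5 chords/bar.

Section A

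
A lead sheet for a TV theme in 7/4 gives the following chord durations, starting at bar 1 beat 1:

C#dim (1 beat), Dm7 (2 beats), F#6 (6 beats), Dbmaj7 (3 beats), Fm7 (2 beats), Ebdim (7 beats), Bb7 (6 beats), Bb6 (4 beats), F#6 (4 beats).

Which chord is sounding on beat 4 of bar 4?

Bb7

Beat 4 of bar 4 is beat (4−1)×7 + 4 = 25 overall.
Running totals: C#dim ends at 1, Dm7 ends at 3, F#6 ends at 9, Dbmaj7 ends at 12, Fm7 ends at 14, Ebdim ends at 21, Bb7 ends at 27.
Beat 25 falls within Bb7.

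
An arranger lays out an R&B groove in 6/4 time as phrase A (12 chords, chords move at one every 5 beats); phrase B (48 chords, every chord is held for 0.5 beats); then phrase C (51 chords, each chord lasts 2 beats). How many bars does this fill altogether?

31 bars

A: 12 × 5 = 60 beats = 10 bars.
B: 48 × 0.5 = 24 beats = 4 bars.
C: 51 × 2 = 102 beats = 17 bars.
Total: 10 + 4 + 17 = 31 bars.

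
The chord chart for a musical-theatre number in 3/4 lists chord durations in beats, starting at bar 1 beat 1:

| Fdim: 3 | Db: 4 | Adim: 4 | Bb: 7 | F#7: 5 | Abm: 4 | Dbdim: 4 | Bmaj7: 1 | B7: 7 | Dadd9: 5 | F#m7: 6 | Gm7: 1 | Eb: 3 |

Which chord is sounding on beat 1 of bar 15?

Beat 1 of bar 15 is beat (15−1)×3 + 1 = 43 overall.
Running totals: Fdim ends at 3, Db ends at 7, Adim ends at 11, Bb ends at 18, F#7 ends at 23, Abm ends at 27, Dbdim ends at 31, Bmaj7 ends at 32, B7 ends at 39, Dadd9 ends at 44.
Beat 43 falls within Dadd9.

Dadd9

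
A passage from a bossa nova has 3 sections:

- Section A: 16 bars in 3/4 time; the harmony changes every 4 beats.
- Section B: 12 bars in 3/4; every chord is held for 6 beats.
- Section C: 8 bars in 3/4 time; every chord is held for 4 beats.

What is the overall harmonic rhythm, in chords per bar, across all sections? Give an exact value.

2/3 chords per bar

A: 16 bars of 3 beats is 48 beats; at 4 beats each that's 12 chords.
B: 12 bars of 3 beats is 36 beats; at 6 beats each that's 6 chords.
C: 8 bars of 3 beats is 24 beats; at 4 beats each that's 6 chords.
Overall: 24 chords over 36 bars → 24/36 = 2/3 chords per bar.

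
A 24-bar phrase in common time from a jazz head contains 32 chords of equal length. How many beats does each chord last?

24 bars × 4 beats/bar = 96 beats total.
96 beats ÷ 32 chords = 3 beats per chord.
(That is a dotted half note.)

3 beats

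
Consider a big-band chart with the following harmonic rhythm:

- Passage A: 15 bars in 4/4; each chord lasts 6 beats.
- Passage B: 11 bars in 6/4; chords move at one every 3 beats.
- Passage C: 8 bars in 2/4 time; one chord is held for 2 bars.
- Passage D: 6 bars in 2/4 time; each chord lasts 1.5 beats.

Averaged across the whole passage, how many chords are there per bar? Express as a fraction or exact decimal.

1.1 chords per bar

A: 15 bars of 4 beats is 60 beats; at 6 beats each that's 10 chords.
B: 11 bars of 6 beats is 66 beats; at 3 beats each that's 22 chords.
C: 8 bars of 2 beats is 16 beats; at 4 beats each that's 4 chords.
D: 6 bars of 2 beats is 12 beats; at 1.5 beats each that's 8 chords.
Overall: 44 chords over 40 bars → 44/40 = 1.1 chords per bar.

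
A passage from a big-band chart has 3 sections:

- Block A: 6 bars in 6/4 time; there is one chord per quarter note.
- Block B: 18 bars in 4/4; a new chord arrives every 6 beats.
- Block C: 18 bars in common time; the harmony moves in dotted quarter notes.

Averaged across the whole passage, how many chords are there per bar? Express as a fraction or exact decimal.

16/7 chords per bar

A: 6 bars of 6 beats is 36 beats; at 1 beat each that's 36 chords.
B: 18 bars of 4 beats is 72 beats; at 6 beats each that's 12 chords.
C: 18 bars of 4 beats is 72 beats; at 1.5 beats each that's 48 chords.
Overall: 96 chords over 42 bars → 96/42 = 16/7 chords per bar.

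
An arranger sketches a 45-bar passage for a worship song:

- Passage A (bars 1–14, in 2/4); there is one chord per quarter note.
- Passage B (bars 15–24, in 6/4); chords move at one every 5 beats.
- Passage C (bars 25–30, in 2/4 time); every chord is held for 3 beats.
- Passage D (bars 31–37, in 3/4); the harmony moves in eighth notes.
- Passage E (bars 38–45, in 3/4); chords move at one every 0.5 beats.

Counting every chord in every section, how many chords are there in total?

134 chords

A: 14·2 = 28 beats, 28/1 = 28 chords.
B: 10·6 = 60 beats, 60/5 = 12 chords.
C: 6·2 = 12 beats, 12/3 = 4 chords.
D: 7·3 = 21 beats, 21/0.5 = 42 chords.
E: 8·3 = 24 beats, 24/0.5 = 48 chords.
Total: 28 + 12 + 4 + 42 + 48 = 134.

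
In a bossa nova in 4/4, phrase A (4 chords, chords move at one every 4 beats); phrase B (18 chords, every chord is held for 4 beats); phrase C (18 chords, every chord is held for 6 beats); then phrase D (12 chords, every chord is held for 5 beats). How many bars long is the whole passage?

64 bars

A: 4 × 4 = 16 beats = 4 bars.
B: 18 × 4 = 72 beats = 18 bars.
C: 18 × 6 = 108 beats = 27 bars.
D: 12 × 5 = 60 beats = 15 bars.
Total: 4 + 18 + 27 + 15 = 64 bars.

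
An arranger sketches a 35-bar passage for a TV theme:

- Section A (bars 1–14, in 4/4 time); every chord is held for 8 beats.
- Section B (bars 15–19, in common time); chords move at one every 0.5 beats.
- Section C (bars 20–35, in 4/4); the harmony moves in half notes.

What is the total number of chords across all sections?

79 chords

A has 56 beats and chords last 8 each, so 7 chords.
B has 20 beats and chords last 0.5 each, so 40 chords.
C has 64 beats and chords last 2 each, so 32 chords.
Total: 7 + 40 + 32 = 79.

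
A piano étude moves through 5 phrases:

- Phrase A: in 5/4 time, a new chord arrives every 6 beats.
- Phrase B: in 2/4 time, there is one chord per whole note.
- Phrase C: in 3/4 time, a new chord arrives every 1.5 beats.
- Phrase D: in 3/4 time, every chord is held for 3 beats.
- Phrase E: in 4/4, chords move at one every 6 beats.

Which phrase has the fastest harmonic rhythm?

A: 5/6 = 5/6 chords/bar.
B: 2/4 = 0.5 chords/bar.
C: 3/1.5 = 2 chords/bar.
D: 3/3 = 1 chord/bar.
E: 4/6 = 2/3 chords/bar.
Fastest is C at 2 chords/bar.

Phrase C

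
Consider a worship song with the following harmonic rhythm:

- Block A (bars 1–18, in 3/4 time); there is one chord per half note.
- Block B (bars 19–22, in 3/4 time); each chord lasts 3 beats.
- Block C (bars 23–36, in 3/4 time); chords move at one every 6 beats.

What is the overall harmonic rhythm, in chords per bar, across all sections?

19/18 chords per bar

A: 18 bars of 3 beats is 54 beats; at 2 beats each that's 27 chords.
B: 4 bars of 3 beats is 12 beats; at 3 beats each that's 4 chords.
C: 14 bars of 3 beats is 42 beats; at 6 beats each that's 7 chords.
Overall: 38 chords over 36 bars → 38/36 = 19/18 chords per bar.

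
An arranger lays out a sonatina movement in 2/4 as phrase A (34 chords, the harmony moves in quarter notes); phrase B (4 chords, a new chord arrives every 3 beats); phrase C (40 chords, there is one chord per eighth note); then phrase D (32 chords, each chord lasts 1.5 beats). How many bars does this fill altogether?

A: 34 × 1 = 34 beats = 17 bars.
B: 4 × 3 = 12 beats = 6 bars.
C: 40 × 0.5 = 20 beats = 10 bars.
D: 32 × 1.5 = 48 beats = 24 bars.
Total: 17 + 6 + 10 + 24 = 57 bars.

57 bars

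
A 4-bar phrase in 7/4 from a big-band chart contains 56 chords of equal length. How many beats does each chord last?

0.5 beats

4 bars × 7 beats/bar = 28 beats total.
28 beats ÷ 56 chords = 0.5 beats per chord.
(That is an eighth note.)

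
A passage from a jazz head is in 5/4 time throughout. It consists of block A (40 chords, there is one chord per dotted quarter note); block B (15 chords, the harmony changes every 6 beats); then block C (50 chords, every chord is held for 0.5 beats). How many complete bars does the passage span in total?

A: 40 × 1.5 = 60 beats = 12 bars.
B: 15 × 6 = 90 beats = 18 bars.
C: 50 × 0.5 = 25 beats = 5 bars.
Total: 12 + 18 + 5 = 35 bars.

35 bars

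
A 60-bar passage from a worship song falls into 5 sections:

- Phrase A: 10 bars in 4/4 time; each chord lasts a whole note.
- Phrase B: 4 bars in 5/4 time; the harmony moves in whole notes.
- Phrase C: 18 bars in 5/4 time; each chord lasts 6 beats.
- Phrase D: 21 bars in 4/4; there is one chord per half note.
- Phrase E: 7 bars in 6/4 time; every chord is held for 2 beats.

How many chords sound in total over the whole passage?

A: 10 bars × 4 beats = 40 beats; 4 beats/chord → 10 chords.
B: 4 bars × 5 beats = 20 beats; 4 beats/chord → 5 chords.
C: 18 bars × 5 beats = 90 beats; 6 beats/chord → 15 chords.
D: 21 bars × 4 beats = 84 beats; 2 beats/chord → 42 chords.
E: 7 bars × 6 beats = 42 beats; 2 beats/chord → 21 chords.
Total: 10 + 5 + 15 + 42 + 21 = 93.

93 chords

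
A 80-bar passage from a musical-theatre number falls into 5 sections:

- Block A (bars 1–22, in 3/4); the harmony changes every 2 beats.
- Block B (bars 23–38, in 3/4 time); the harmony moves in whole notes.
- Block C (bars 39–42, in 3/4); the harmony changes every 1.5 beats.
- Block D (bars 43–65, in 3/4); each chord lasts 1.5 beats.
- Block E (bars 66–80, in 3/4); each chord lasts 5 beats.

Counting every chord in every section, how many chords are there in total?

108 chords

A: 22·3 = 66 beats, 66/2 = 33 chords.
B: 16·3 = 48 beats, 48/4 = 12 chords.
C: 4·3 = 12 beats, 12/1.5 = 8 chords.
D: 23·3 = 69 beats, 69/1.5 = 46 chords.
E: 15·3 = 45 beats, 45/5 = 9 chords.
Total: 33 + 12 + 8 + 46 + 9 = 108.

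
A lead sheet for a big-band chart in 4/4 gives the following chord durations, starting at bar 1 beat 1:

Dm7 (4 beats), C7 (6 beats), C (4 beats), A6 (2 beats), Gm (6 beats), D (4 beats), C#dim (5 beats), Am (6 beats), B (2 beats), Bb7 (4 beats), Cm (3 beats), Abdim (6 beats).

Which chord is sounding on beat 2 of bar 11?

Bb7

Beat 2 of bar 11 is beat (11−1)×4 + 2 = 42 overall.
Running totals: Dm7 ends at 4, C7 ends at 10, C ends at 14, A6 ends at 16, Gm ends at 22, D ends at 26, C#dim ends at 31, Am ends at 37, B ends at 39, Bb7 ends at 43.
Beat 42 falls within Bb7.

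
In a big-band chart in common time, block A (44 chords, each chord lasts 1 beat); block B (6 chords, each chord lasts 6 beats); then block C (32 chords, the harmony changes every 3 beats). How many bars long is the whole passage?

44 bars

A: 44 × 1 = 44 beats = 11 bars.
B: 6 × 6 = 36 beats = 9 bars.
C: 32 × 3 = 96 beats = 24 bars.
Total: 11 + 9 + 24 = 44 bars.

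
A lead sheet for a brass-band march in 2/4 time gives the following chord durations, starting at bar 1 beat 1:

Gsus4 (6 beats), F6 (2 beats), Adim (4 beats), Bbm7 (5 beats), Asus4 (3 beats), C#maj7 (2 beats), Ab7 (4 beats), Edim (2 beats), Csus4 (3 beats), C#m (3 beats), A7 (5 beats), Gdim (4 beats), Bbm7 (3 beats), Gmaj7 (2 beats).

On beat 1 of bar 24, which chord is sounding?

Gmaj7

Beat 1 of bar 24 is beat (24−1)×2 + 1 = 47 overall.
Running totals: Gsus4 ends at 6, F6 ends at 8, Adim ends at 12, Bbm7 ends at 17, Asus4 ends at 20, C#maj7 ends at 22, Ab7 ends at 26, Edim ends at 28, Csus4 ends at 31, C#m ends at 34, A7 ends at 39, Gdim ends at 43, Bbm7 ends at 46, Gmaj7 ends at 48.
Beat 47 falls within Gmaj7.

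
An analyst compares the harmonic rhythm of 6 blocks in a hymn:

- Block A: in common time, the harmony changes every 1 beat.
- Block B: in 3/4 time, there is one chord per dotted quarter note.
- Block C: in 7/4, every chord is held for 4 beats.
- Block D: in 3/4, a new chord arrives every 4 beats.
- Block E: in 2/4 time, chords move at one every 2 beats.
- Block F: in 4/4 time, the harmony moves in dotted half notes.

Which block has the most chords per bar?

A: 4 beats/bar ÷ 1 beat/chord = 4 chords/bar.
B: 3 beats/bar ÷ 1.5 beats/chord = 2 chords/bar.
C: 7 beats/bar ÷ 4 beats/chord = 1.75 chords/bar.
D: 3 beats/bar ÷ 4 beats/chord = 0.75 chords/bar.
E: 2 beats/bar ÷ 2 beats/chord = 1 chord/bar.
F: 4 beats/bar ÷ 3 beats/chord = 4/3 chords/bar.
Fastest is A at 4 chords/bar.

Block A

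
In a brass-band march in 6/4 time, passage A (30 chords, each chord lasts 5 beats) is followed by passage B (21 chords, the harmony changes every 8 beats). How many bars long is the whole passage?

53 bars

A: 30 × 5 = 150 beats = 25 bars.
B: 21 × 8 = 168 beats = 28 bars.
Total: 25 + 28 = 53 bars.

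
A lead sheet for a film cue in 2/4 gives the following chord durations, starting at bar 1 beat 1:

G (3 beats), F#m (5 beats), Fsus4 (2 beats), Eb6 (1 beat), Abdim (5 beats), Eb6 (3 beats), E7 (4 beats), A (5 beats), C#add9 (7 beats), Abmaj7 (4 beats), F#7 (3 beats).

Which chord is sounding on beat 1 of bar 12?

Beat 1 of bar 12 is beat (12−1)×2 + 1 = 23 overall.
Running totals: G ends at 3, F#m ends at 8, Fsus4 ends at 10, Eb6 ends at 11, Abdim ends at 16, Eb6 ends at 19, E7 ends at 23.
Beat 23 falls within E7.

E7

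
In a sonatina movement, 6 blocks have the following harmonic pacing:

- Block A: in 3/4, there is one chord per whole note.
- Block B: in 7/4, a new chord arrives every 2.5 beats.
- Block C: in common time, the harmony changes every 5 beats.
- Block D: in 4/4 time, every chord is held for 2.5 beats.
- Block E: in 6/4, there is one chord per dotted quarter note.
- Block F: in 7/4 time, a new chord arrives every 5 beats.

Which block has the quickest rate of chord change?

A: each chord is 4 beats in 3/4, so 0.75 per bar.
B: each chord is 2.5 beats in 7/4, so 2.8 per bar.
C: each chord is 5 beats in 4/4, so 0.8 per bar.
D: each chord is 2.5 beats in 4/4, so 1.6 per bar.
E: each chord is 1.5 beats in 6/4, so 4 per bar.
F: each chord is 5 beats in 7/4, so 1.4 per bar.
Fastest is E at 4 chords/bar.

Block E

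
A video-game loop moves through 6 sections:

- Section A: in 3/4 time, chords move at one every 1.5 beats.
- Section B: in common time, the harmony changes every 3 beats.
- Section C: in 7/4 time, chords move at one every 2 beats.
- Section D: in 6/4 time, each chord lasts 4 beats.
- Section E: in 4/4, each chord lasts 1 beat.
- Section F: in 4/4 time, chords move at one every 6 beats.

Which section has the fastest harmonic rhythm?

Section E

A: each chord is 1.5 beats in 3/4, so 2 per bar.
B: each chord is 3 beats in 4/4, so 4/3 per bar.
C: each chord is 2 beats in 7/4, so 3.5 per bar.
D: each chord is 4 beats in 6/4, so 1.5 per bar.
E: each chord is 1 beat in 4/4, so 4 per bar.
F: each chord is 6 beats in 4/4, so 2/3 per bar.
Fastest is E at 4 chords/bar.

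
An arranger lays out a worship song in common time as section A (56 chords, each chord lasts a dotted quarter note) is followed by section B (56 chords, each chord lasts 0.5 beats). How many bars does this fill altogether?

28 bars

A: 56 × 1.5 = 84 beats = 21 bars.
B: 56 × 0.5 = 28 beats = 7 bars.
Total: 21 + 7 = 28 bars.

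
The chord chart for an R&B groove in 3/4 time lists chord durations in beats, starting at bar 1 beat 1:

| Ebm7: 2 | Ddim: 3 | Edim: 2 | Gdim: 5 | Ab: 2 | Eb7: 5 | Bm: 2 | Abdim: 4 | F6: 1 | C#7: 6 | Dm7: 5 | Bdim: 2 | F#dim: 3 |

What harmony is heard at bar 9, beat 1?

Beat 1 of bar 9 is beat (9−1)×3 + 1 = 25 overall.
Running totals: Ebm7 ends at 2, Ddim ends at 5, Edim ends at 7, Gdim ends at 12, Ab ends at 14, Eb7 ends at 19, Bm ends at 21, Abdim ends at 25.
Beat 25 falls within Abdim.

Abdim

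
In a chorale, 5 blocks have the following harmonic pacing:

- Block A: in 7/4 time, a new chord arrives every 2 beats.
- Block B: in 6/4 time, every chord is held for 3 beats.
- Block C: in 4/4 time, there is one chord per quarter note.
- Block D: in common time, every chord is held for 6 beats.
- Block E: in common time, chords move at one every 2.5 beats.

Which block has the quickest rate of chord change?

A: 7/2 = 3.5 chords/bar.
B: 6/3 = 2 chords/bar.
C: 4/1 = 4 chords/bar.
D: 4/6 = 2/3 chords/bar.
E: 4/2.5 = 1.6 chords/bar.
Fastest is C at 4 chords/bar.

Block C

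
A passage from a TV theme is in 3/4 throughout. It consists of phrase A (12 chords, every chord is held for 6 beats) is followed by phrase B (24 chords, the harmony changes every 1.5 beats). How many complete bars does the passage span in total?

36 bars

A: 12 × 6 = 72 beats = 24 bars.
B: 24 × 1.5 = 36 beats = 12 bars.
Total: 24 + 12 = 36 bars.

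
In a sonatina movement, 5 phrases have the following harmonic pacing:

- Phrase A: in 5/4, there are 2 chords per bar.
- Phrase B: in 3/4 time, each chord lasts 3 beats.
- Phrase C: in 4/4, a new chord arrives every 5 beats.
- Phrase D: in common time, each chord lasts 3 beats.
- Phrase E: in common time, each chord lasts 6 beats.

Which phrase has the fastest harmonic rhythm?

Phrase A

A: 5/2.5 = 2 chords/bar.
B: 3/3 = 1 chord/bar.
C: 4/5 = 0.8 chords/bar.
D: 4/3 = 4/3 chords/bar.
E: 4/6 = 2/3 chords/bar.
Fastest is A at 2 chords/bar.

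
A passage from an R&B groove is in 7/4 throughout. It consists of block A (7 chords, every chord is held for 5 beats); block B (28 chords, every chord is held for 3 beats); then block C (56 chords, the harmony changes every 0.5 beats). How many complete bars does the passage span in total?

A: 7 × 5 = 35 beats = 5 bars.
B: 28 × 3 = 84 beats = 12 bars.
C: 56 × 0.5 = 28 beats = 4 bars.
Total: 5 + 12 + 4 = 21 bars.

21 bars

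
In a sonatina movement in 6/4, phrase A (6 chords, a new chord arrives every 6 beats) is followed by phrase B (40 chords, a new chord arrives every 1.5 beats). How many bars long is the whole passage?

16 bars

A: 6 × 6 = 36 beats = 6 bars.
B: 40 × 1.5 = 60 beats = 10 bars.
Total: 6 + 10 = 16 bars.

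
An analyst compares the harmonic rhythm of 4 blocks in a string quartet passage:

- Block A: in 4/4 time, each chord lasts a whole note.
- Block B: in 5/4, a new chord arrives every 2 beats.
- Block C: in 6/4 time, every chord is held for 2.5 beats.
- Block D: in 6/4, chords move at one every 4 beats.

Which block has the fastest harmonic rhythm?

Block B

A: 4/4 = 1 chord/bar.
B: 5/2 = 2.5 chords/bar.
C: 6/2.5 = 2.4 chords/bar.
D: 6/4 = 1.5 chords/bar.
Fastest is B at 2.5 chords/bar.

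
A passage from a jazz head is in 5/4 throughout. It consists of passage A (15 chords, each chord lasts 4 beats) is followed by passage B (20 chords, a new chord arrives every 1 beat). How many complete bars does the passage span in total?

A: 15 × 4 = 60 beats = 12 bars.
B: 20 × 1 = 20 beats = 4 bars.
Total: 12 + 4 = 16 bars.

16 bars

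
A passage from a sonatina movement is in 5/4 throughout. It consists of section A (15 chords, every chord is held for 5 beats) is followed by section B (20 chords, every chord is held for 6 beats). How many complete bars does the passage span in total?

A: 15 × 5 = 75 beats = 15 bars.
B: 20 × 6 = 120 beats = 24 bars.
Total: 15 + 24 = 39 bars.

39 bars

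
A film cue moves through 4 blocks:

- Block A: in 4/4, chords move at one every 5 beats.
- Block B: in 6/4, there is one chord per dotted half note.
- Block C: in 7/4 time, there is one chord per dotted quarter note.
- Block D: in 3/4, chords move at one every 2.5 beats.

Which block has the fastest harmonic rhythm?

A: each chord is 5 beats in 4/4, so 0.8 per bar.
B: each chord is 3 beats in 6/4, so 2 per bar.
C: each chord is 1.5 beats in 7/4, so 14/3 per bar.
D: each chord is 2.5 beats in 3/4, so 1.2 per bar.
Fastest is C at 14/3 chords/bar.

Block C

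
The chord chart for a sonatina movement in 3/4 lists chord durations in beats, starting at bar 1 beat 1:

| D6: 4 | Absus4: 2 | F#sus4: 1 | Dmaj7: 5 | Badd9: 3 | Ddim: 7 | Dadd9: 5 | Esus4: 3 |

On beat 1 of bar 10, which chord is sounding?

Esus4

Beat 1 of bar 10 is beat (10−1)×3 + 1 = 28 overall.
Running totals: D6 ends at 4, Absus4 ends at 6, F#sus4 ends at 7, Dmaj7 ends at 12, Badd9 ends at 15, Ddim ends at 22, Dadd9 ends at 27, Esus4 ends at 30.
Beat 28 falls within Esus4.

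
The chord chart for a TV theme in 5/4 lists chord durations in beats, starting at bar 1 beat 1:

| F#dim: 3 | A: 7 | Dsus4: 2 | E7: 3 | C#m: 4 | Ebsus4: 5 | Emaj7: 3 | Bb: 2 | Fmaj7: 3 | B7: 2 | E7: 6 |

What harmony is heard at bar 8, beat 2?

E7

Beat 2 of bar 8 is beat (8−1)×5 + 2 = 37 overall.
Running totals: F#dim ends at 3, A ends at 10, Dsus4 ends at 12, E7 ends at 15, C#m ends at 19, Ebsus4 ends at 24, Emaj7 ends at 27, Bb ends at 29, Fmaj7 ends at 32, B7 ends at 34, E7 ends at 40.
Beat 37 falls within E7.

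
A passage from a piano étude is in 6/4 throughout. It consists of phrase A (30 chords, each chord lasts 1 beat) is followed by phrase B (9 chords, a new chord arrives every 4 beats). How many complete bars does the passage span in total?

11 bars

A: 30 × 1 = 30 beats = 5 bars.
B: 9 × 4 = 36 beats = 6 bars.
Total: 5 + 6 = 11 bars.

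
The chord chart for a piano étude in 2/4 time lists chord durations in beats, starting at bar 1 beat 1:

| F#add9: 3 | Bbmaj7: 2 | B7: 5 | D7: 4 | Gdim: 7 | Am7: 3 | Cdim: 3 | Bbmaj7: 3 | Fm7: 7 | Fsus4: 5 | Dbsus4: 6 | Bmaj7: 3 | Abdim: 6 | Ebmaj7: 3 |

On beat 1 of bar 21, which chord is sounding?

Fsus4

Beat 1 of bar 21 is beat (21−1)×2 + 1 = 41 overall.
Running totals: F#add9 ends at 3, Bbmaj7 ends at 5, B7 ends at 10, D7 ends at 14, Gdim ends at 21, Am7 ends at 24, Cdim ends at 27, Bbmaj7 ends at 30, Fm7 ends at 37, Fsus4 ends at 42.
Beat 41 falls within Fsus4.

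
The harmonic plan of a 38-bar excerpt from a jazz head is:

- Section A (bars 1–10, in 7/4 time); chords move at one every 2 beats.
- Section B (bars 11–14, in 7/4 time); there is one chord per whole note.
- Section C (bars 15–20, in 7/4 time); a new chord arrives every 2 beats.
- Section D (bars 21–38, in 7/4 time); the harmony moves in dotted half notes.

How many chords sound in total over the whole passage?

A has 70 beats and chords last 2 each, so 35 chords.
B has 28 beats and chords last 4 each, so 7 chords.
C has 42 beats and chords last 2 each, so 21 chords.
D has 126 beats and chords last 3 each, so 42 chords.
Total: 35 + 7 + 21 + 42 = 105.

105 chords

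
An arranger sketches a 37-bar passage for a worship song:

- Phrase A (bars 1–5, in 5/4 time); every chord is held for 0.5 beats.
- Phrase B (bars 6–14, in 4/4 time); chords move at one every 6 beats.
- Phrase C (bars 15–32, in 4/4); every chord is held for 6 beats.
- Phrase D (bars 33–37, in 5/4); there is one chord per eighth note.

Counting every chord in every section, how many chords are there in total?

118 chords

A: 5·5 = 25 beats, 25/0.5 = 50 chords.
B: 9·4 = 36 beats, 36/6 = 6 chords.
C: 18·4 = 72 beats, 72/6 = 12 chords.
D: 5·5 = 25 beats, 25/0.5 = 50 chords.
Total: 50 + 6 + 12 + 50 = 118.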